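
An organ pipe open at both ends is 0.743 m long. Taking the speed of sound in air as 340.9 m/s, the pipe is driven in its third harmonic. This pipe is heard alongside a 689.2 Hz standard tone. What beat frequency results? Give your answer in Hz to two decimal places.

0.98 Hz

Open pipe: f_n = n·v/(2L) = 3·340.9/(2·0.743) = 688.2234 Hz.
f_beat = |688.2234 − 689.2| = 0.98 Hz.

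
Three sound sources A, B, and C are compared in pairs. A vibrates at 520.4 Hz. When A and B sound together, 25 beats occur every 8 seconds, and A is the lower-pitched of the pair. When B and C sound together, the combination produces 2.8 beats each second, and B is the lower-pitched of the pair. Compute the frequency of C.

526.325 Hz

A–B: Beat frequency = 25/8 = 3.125 Hz.
B is above A, so f_B = 520.4 + 3.125 = 523.525 Hz.
C is above B, so f_C = 523.525 + 2.8 = 526.325 Hz.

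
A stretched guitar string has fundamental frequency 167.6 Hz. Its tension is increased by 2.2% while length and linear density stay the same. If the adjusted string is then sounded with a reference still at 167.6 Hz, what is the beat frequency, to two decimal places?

For a string, f ∝ √T, so the new frequency is 167.6·√1.022 = 169.4336 Hz.
f_beat = |169.4336 − 167.6| = 1.83 Hz.

1.83 Hz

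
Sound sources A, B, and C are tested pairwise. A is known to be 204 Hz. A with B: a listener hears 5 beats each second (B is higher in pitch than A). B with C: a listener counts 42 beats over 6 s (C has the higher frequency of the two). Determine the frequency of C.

B is above A, so f_B = 204 + 5 = 209 Hz.
B–C: Beat frequency = 42/6 = 7 Hz.
C is above B, so f_C = 209 + 7 = 216 Hz.

216 Hz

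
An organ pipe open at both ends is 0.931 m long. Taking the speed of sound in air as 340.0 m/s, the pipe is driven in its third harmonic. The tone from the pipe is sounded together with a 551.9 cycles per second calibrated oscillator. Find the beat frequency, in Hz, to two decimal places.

4.10 Hz

Open pipe: f_n = n·v/(2L) = 3·340.0/(2·0.931) = 547.7981 Hz.
f_beat = |547.7981 − 551.9| = 4.10 Hz.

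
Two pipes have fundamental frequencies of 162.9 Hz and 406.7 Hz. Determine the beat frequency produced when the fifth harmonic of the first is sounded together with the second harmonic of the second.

Fifth harmonic of the first: 5·162.9 = 814.5 Hz.
Second harmonic of the second: 2·406.7 = 813.4 Hz.
f_beat = |814.5 − 813.4| = 1.1 Hz.

1.1 Hz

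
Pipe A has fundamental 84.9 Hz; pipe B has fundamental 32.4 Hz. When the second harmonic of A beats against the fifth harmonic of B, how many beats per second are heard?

7.8 Hz

Second harmonic of the first: 2·84.9 = 169.8 Hz.
Fifth harmonic of the second: 5·32.4 = 162.0 Hz.
f_beat = |169.8 − 162.0| = 7.8 Hz.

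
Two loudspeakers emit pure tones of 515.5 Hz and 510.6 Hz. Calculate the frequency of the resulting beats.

The beat frequency equals the magnitude of the frequency difference.
|515.5 − 510.6| = 4.9 Hz.

4.9 Hz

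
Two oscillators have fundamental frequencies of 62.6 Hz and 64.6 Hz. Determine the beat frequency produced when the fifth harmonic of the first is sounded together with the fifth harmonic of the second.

Fifth harmonic of the first: 5·62.6 = 313.0 Hz.
Fifth harmonic of the second: 5·64.6 = 323.0 Hz.
f_beat = |313.0 − 323.0| = 10.0 Hz.

10.0 Hz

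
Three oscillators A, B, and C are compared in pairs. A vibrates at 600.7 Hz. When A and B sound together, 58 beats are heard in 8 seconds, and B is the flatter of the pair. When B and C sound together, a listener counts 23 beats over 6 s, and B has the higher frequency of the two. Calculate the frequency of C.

589.6167 Hz

A–B: Beat frequency = 58/8 = 7.25 Hz.
B is below A, so f_B = 600.7 − 7.25 = 593.45 Hz.
B–C: Beat frequency = 23/6 = 3.8333 Hz.
C is below B, so f_C = 593.45 − 3.8333 = 589.6167 Hz.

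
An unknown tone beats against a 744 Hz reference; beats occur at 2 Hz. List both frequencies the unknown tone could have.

742 Hz or 746 Hz

|f − 744| = 2, so f = 744 ± 2.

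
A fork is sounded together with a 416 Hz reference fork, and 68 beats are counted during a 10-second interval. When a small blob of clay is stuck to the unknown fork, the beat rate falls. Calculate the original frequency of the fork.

Beat frequency = 68/10 = 6.8 Hz.
|f − 416| = 6.8, so the fork was at either 409.2 Hz or 422.8 Hz.
Adding mass to a fork lowers its frequency; the adjustment lowers the fork's frequency.
The beat rate fell, so the adjustment moved the fork toward 416 Hz — it must have started above the reference.

422.8 Hz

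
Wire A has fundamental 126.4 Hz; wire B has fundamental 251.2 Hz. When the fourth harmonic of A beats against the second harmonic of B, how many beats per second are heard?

3.2 Hz

Fourth harmonic of the first: 4·126.4 = 505.6 Hz.
Second harmonic of the second: 2·251.2 = 502.4 Hz.
f_beat = |505.6 − 502.4| = 3.2 Hz.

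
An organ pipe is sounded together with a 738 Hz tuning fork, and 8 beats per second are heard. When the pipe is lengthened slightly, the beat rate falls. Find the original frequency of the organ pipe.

|f − 738| = 8, so the organ pipe was at either 730 Hz or 746 Hz.
A longer pipe has a lower fundamental; the adjustment lowers the organ pipe's frequency.
The beat rate fell, so the adjustment moved the organ pipe toward 738 Hz — it must have started above the reference.

746 Hz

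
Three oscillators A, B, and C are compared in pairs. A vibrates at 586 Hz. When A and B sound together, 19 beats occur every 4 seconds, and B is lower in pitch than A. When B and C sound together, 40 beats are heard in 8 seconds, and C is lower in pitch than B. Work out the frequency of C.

576.25 Hz

A–B: Beat frequency = 19/4 = 4.75 Hz.
B is below A, so f_B = 586 − 4.75 = 581.25 Hz.
B–C: Beat frequency = 40/8 = 5 Hz.
C is below B, so f_C = 581.25 − 5 = 576.25 Hz.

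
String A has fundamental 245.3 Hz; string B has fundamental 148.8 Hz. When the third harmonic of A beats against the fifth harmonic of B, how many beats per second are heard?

Third harmonic of the first: 3·245.3 = 735.9 Hz.
Fifth harmonic of the second: 5·148.8 = 744.0 Hz.
f_beat = |735.9 − 744.0| = 8.1 Hz.

8.1 Hz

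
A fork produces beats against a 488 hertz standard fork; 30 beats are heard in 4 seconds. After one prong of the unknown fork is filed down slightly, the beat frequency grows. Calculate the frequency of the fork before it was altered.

495.5 Hz

Beat frequency = 30/4 = 7.5 Hz.
|f − 488| = 7.5, so the fork was at either 480.5 Hz or 495.5 Hz.
Filing a prong removes mass and raises the fork's frequency; the adjustment raises the fork's frequency.
The beat rate rose, so the adjustment moved the fork further from 488 Hz — it was already above the reference.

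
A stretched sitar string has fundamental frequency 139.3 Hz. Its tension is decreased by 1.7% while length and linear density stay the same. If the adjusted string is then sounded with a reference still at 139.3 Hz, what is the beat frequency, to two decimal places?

1.19 Hz

For a string, f ∝ √T, so the new frequency is 139.3·√0.983 = 138.1109 Hz.
f_beat = |138.1109 − 139.3| = 1.19 Hz.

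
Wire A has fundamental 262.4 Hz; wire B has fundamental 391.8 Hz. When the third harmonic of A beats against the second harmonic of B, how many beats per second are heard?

3.6 Hz

Third harmonic of the first: 3·262.4 = 787.2 Hz.
Second harmonic of the second: 2·391.8 = 783.6 Hz.
f_beat = |787.2 − 783.6| = 3.6 Hz.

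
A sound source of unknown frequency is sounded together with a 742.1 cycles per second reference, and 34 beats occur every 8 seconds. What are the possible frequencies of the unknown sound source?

737.85 Hz or 746.35 Hz

Beat frequency = 34/8 = 4.25 Hz.
|f − 742.1| = 4.25, so f = 742.1 ± 4.25.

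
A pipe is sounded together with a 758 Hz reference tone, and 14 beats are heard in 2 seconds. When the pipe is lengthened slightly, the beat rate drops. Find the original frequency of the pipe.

765 Hz

Beat frequency = 14/2 = 7 Hz.
|f − 758| = 7, so the pipe was at either 751 Hz or 765 Hz.
A longer pipe has a lower fundamental; the adjustment lowers the pipe's frequency.
The beat rate fell, so the adjustment moved the pipe toward 758 Hz — it must have started above the reference.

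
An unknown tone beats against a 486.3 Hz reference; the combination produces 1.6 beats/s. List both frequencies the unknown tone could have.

484.7 Hz or 487.9 Hz

|f − 486.3| = 1.6, so f = 486.3 ± 1.6.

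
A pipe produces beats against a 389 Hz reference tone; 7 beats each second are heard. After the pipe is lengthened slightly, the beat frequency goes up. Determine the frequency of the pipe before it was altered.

|f − 389| = 7, so the pipe was at either 382 Hz or 396 Hz.
A longer pipe has a lower fundamental; the adjustment lowers the pipe's frequency.
The beat rate rose, so the adjustment moved the pipe further from 389 Hz — it was already below the reference.

382 Hz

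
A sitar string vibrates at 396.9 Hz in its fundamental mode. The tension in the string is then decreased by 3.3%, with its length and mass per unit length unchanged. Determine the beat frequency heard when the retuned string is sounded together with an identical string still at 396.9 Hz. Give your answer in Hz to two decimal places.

6.60 Hz

For a string, f ∝ √T, so the new frequency is 396.9·√0.967 = 390.2962 Hz.
f_beat = |390.2962 − 396.9| = 6.60 Hz.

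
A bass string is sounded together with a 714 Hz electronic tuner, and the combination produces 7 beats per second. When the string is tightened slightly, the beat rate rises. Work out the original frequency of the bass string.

721 Hz

|f − 714| = 7, so the bass string was at either 707 Hz or 721 Hz.
Increasing tension raises a string's frequency; the adjustment raises the bass string's frequency.
The beat rate rose, so the adjustment moved the bass string further from 714 Hz — it was already above the reference.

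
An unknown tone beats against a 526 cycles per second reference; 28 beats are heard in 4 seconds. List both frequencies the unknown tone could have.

Beat frequency = 28/4 = 7 Hz.
|f − 526| = 7, so f = 526 ± 7.

519 Hz or 533 Hz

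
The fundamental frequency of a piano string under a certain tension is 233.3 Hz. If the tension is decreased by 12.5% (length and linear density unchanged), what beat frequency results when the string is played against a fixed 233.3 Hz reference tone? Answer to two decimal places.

For a string, f ∝ √T, so the new frequency is 233.3·√0.875 = 218.2322 Hz.
f_beat = |218.2322 − 233.3| = 15.07 Hz.

15.07 Hz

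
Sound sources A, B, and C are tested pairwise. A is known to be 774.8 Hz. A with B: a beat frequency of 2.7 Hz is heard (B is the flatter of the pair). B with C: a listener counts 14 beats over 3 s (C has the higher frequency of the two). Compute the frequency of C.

B is below A, so f_B = 774.8 − 2.7 = 772.1 Hz.
B–C: Beat frequency = 14/3 = 4.6667 Hz.
C is above B, so f_C = 772.1 + 4.6667 = 776.7667 Hz.

776.7667 Hz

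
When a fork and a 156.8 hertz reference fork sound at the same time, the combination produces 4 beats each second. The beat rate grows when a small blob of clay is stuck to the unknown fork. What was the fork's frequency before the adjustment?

|f − 156.8| = 4, so the fork was at either 152.8 Hz or 160.8 Hz.
Adding mass to a fork lowers its frequency; the adjustment lowers the fork's frequency.
The beat rate rose, so the adjustment moved the fork further from 156.8 Hz — it was already below the reference.

152.8 Hz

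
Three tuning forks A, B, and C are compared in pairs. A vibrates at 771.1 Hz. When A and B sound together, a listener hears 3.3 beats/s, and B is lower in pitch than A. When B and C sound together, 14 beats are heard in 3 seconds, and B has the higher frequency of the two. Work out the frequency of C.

B is below A, so f_B = 771.1 − 3.3 = 767.8 Hz.
B–C: Beat frequency = 14/3 = 4.6667 Hz.
C is below B, so f_C = 767.8 − 4.6667 = 763.1333 Hz.

763.1333 Hz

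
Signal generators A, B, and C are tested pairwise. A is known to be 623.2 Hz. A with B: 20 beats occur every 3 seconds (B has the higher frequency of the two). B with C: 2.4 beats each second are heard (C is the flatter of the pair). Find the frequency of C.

627.4667 Hz

A–B: Beat frequency = 20/3 = 6.6667 Hz.
B is above A, so f_B = 623.2 + 6.6667 = 629.8667 Hz.
C is below B, so f_C = 629.8667 − 2.4 = 627.4667 Hz.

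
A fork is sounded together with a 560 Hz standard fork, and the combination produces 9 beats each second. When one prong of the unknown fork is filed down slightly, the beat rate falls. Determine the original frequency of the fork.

|f − 560| = 9, so the fork was at either 551 Hz or 569 Hz.
Filing a prong removes mass and raises the fork's frequency; the adjustment raises the fork's frequency.
The beat rate fell, so the adjustment moved the fork toward 560 Hz — it must have started below the reference.

551 Hz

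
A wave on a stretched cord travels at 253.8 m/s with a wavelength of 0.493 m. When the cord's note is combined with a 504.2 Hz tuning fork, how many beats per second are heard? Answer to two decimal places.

10.61 Hz

Source frequency f = v/λ = 253.8/0.493 = 514.8073 Hz.
f_beat = |514.8073 − 504.2| = 10.61 Hz.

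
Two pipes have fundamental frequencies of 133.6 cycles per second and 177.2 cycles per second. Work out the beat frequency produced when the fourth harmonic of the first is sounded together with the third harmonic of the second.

2.8 Hz

Fourth harmonic of the first: 4·133.6 = 534.4 Hz.
Third harmonic of the second: 3·177.2 = 531.6 Hz.
f_beat = |534.4 − 531.6| = 2.8 Hz.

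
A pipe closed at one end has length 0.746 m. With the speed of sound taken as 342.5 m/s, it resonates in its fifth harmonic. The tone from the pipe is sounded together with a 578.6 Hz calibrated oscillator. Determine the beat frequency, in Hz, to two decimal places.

4.71 Hz

Closed pipe (odd harmonics): f_n = n·v/(4L) = 5·342.5/(4·0.746) = 573.8941 Hz.
f_beat = |573.8941 − 578.6| = 4.71 Hz.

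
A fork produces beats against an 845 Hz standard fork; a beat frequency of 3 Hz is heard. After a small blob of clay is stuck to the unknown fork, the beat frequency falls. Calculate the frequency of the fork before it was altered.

848 Hz

|f − 845| = 3, so the fork was at either 842 Hz or 848 Hz.
Adding mass to a fork lowers its frequency; the adjustment lowers the fork's frequency.
The beat rate fell, so the adjustment moved the fork toward 845 Hz — it must have started above the reference.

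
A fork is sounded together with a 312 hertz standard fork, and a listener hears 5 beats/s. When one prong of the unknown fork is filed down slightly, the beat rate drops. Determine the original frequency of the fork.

307 Hz

|f − 312| = 5, so the fork was at either 307 Hz or 317 Hz.
Filing a prong removes mass and raises the fork's frequency; the adjustment raises the fork's frequency.
The beat rate fell, so the adjustment moved the fork toward 312 Hz — it must have started below the reference.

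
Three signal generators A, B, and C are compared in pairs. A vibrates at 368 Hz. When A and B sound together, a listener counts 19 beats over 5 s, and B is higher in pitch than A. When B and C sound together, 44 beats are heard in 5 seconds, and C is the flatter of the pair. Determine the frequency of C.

A–B: Beat frequency = 19/5 = 3.8 Hz.
B is above A, so f_B = 368 + 3.8 = 371.8 Hz.
B–C: Beat frequency = 44/5 = 8.8 Hz.
C is below B, so f_C = 371.8 − 8.8 = 363 Hz.

363 Hz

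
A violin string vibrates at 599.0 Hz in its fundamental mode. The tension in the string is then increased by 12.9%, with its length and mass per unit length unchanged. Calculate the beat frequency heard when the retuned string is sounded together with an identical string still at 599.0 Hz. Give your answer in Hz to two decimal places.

For a string, f ∝ √T, so the new frequency is 599.0·√1.129 = 636.4639 Hz.
f_beat = |636.4639 − 599.0| = 37.46 Hz.

37.46 Hz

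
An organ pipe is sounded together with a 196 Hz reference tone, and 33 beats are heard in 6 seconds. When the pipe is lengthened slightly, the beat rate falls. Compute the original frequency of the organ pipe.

201.5 Hz

Beat frequency = 33/6 = 5.5 Hz.
|f − 196| = 5.5, so the organ pipe was at either 190.5 Hz or 201.5 Hz.
A longer pipe has a lower fundamental; the adjustment lowers the organ pipe's frequency.
The beat rate fell, so the adjustment moved the organ pipe toward 196 Hz — it must have started above the reference.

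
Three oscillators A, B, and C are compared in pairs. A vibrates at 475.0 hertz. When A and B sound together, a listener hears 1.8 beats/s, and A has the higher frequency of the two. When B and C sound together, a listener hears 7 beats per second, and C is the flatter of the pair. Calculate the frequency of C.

B is below A, so f_B = 475.0 − 1.8 = 473.2 Hz.
C is below B, so f_C = 473.2 − 7 = 466.2 Hz.

466.2 Hz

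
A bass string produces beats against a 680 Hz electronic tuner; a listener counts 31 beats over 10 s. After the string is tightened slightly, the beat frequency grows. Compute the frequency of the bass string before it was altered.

683.1 Hz

Beat frequency = 31/10 = 3.1 Hz.
|f − 680| = 3.1, so the bass string was at either 676.9 Hz or 683.1 Hz.
Increasing tension raises a string's frequency; the adjustment raises the bass string's frequency.
The beat rate rose, so the adjustment moved the bass string further from 680 Hz — it was already above the reference.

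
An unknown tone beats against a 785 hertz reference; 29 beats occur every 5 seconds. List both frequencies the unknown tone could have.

779.2 Hz or 790.8 Hz

Beat frequency = 29/5 = 5.8 Hz.
|f − 785| = 5.8, so f = 785 ± 5.8.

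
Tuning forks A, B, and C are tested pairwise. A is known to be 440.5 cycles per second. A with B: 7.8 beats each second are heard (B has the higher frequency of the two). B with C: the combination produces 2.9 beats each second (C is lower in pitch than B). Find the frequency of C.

445.4 Hz

B is above A, so f_B = 440.5 + 7.8 = 448.3 Hz.
C is below B, so f_C = 448.3 − 2.9 = 445.4 Hz.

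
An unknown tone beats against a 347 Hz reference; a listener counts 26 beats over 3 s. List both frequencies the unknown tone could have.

338.3333 Hz or 355.6667 Hz

Beat frequency = 26/3 = 8.6667 Hz.
|f − 347| = 8.6667, so f = 347 ± 8.6667.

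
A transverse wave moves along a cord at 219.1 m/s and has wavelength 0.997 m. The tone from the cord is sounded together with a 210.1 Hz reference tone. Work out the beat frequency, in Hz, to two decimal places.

9.66 Hz

Source frequency f = v/λ = 219.1/0.997 = 219.7593 Hz.
f_beat = |219.7593 − 210.1| = 9.66 Hz.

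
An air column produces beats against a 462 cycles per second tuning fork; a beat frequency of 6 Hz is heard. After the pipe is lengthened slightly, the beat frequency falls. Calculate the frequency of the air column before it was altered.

468 Hz

|f − 462| = 6, so the air column was at either 456 Hz or 468 Hz.
A longer pipe has a lower fundamental; the adjustment lowers the air column's frequency.
The beat rate fell, so the adjustment moved the air column toward 462 Hz — it must have started above the reference.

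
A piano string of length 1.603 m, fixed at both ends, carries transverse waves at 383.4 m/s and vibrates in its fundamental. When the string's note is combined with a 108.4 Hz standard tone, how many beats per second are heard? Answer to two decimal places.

For a string fixed at both ends, f_n = n·v/(2L) = 1·383.4/(2·1.603) = 119.5883 Hz.
f_beat = |119.5883 − 108.4| = 11.19 Hz.

11.19 Hz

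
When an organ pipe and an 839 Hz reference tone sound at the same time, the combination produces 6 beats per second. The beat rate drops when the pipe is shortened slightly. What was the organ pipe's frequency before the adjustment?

833 Hz

|f − 839| = 6, so the organ pipe was at either 833 Hz or 845 Hz.
A shorter pipe has a higher fundamental; the adjustment raises the organ pipe's frequency.
The beat rate fell, so the adjustment moved the organ pipe toward 839 Hz — it must have started below the reference.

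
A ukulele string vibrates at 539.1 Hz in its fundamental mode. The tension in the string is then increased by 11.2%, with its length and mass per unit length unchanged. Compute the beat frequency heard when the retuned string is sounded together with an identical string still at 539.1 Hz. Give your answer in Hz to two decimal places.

29.39 Hz

For a string, f ∝ √T, so the new frequency is 539.1·√1.112 = 568.4886 Hz.
f_beat = |568.4886 − 539.1| = 29.39 Hz.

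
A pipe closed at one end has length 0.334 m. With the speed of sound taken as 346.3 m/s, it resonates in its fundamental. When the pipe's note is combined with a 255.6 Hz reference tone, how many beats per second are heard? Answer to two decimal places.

3.61 Hz

Closed pipe (odd harmonics): f_n = n·v/(4L) = 1·346.3/(4·0.334) = 259.2066 Hz.
f_beat = |259.2066 − 255.6| = 3.61 Hz.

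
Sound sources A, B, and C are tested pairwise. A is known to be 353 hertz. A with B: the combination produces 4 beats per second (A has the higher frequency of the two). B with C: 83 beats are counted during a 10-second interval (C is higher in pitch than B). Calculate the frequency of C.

357.3 Hz

B is below A, so f_B = 353 − 4 = 349 Hz.
B–C: Beat frequency = 83/10 = 8.3 Hz.
C is above B, so f_C = 349 + 8.3 = 357.3 Hz.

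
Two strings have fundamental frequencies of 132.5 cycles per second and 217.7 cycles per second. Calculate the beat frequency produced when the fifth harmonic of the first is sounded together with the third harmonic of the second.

Fifth harmonic of the first: 5·132.5 = 662.5 Hz.
Third harmonic of the second: 3·217.7 = 653.1 Hz.
f_beat = |662.5 − 653.1| = 9.4 Hz.

9.4 Hz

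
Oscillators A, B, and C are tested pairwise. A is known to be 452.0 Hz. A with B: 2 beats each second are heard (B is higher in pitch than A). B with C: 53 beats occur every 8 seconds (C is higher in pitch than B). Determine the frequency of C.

460.625 Hz

B is above A, so f_B = 452.0 + 2 = 454 Hz.
B–C: Beat frequency = 53/8 = 6.625 Hz.
C is above B, so f_C = 454 + 6.625 = 460.625 Hz.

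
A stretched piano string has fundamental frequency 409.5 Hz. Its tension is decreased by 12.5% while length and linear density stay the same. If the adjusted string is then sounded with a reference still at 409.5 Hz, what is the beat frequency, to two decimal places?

26.45 Hz

For a string, f ∝ √T, so the new frequency is 409.5·√0.875 = 383.0522 Hz.
f_beat = |383.0522 − 409.5| = 26.45 Hz.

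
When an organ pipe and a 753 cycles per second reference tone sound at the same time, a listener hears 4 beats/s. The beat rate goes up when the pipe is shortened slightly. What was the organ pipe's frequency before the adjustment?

|f − 753| = 4, so the organ pipe was at either 749 Hz or 757 Hz.
A shorter pipe has a higher fundamental; the adjustment raises the organ pipe's frequency.
The beat rate rose, so the adjustment moved the organ pipe further from 753 Hz — it was already above the reference.

757 Hz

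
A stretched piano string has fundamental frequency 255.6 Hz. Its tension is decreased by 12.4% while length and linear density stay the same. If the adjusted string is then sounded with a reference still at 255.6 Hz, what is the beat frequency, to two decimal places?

16.37 Hz

For a string, f ∝ √T, so the new frequency is 255.6·√0.876 = 239.2285 Hz.
f_beat = |239.2285 − 255.6| = 16.37 Hz.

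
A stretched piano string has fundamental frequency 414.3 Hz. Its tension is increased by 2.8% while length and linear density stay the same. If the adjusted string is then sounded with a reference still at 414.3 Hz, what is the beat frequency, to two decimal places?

5.76 Hz

For a string, f ∝ √T, so the new frequency is 414.3·√1.028 = 420.0602 Hz.
f_beat = |420.0602 − 414.3| = 5.76 Hz.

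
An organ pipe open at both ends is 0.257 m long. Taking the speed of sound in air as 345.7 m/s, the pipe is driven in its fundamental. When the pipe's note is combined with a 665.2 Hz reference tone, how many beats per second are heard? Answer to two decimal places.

7.37 Hz

Open pipe: f_n = n·v/(2L) = 1·345.7/(2·0.257) = 672.5681 Hz.
f_beat = |672.5681 − 665.2| = 7.37 Hz.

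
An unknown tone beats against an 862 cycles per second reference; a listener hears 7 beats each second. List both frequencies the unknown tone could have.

855 Hz or 869 Hz

|f − 862| = 7, so f = 862 ± 7.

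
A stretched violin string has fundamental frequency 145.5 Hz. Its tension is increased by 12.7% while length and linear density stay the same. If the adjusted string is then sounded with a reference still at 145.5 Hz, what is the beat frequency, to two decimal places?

8.96 Hz

For a string, f ∝ √T, so the new frequency is 145.5·√1.127 = 154.4632 Hz.
f_beat = |154.4632 − 145.5| = 8.96 Hz.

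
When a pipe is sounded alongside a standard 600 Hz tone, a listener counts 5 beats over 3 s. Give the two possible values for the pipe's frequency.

598.3333 Hz or 601.6667 Hz

Beat frequency = 5/3 = 1.6667 Hz.
|f − 600| = 1.6667, so f = 600 ± 1.6667.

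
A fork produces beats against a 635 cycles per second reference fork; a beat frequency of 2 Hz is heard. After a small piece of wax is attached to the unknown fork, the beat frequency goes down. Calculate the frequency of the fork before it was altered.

637 Hz

|f − 635| = 2, so the fork was at either 633 Hz or 637 Hz.
Loading a fork with wax lowers its frequency; the adjustment lowers the fork's frequency.
The beat rate fell, so the adjustment moved the fork toward 635 Hz — it must have started above the reference.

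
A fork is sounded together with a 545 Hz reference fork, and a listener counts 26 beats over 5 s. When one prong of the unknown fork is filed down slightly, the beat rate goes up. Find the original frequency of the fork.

Beat frequency = 26/5 = 5.2 Hz.
|f − 545| = 5.2, so the fork was at either 539.8 Hz or 550.2 Hz.
Filing a prong removes mass and raises the fork's frequency; the adjustment raises the fork's frequency.
The beat rate rose, so the adjustment moved the fork further from 545 Hz — it was already above the reference.

550.2 Hz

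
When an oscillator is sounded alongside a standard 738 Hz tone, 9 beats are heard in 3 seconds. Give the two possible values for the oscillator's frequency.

735 Hz or 741 Hz

Beat frequency = 9/3 = 3 Hz.
|f − 738| = 3, so f = 738 ± 3.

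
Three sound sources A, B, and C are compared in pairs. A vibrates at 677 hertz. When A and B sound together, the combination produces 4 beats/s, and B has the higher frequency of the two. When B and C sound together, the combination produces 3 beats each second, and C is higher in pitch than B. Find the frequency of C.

B is above A, so f_B = 677 + 4 = 681 Hz.
C is above B, so f_C = 681 + 3 = 684 Hz.

684 Hz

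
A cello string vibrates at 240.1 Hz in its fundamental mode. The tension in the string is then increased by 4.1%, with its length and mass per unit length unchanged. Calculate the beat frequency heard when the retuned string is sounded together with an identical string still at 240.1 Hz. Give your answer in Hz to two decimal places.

For a string, f ∝ √T, so the new frequency is 240.1·√1.041 = 244.9726 Hz.
f_beat = |244.9726 − 240.1| = 4.87 Hz.

4.87 Hz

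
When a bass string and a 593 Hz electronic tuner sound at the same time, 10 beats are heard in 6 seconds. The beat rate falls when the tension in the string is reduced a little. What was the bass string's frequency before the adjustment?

Beat frequency = 10/6 = 1.6667 Hz.
|f − 593| = 1.6667, so the bass string was at either 591.3333 Hz or 594.6667 Hz.
Lower tension means lower frequency; the adjustment lowers the bass string's frequency.
The beat rate fell, so the adjustment moved the bass string toward 593 Hz — it must have started above the reference.

594.6667 Hz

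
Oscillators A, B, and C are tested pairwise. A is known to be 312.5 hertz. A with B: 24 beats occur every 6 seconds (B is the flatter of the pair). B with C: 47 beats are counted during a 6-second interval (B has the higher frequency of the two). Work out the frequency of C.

300.6667 Hz

A–B: Beat frequency = 24/6 = 4 Hz.
B is below A, so f_B = 312.5 − 4 = 308.5 Hz.
B–C: Beat frequency = 47/6 = 7.8333 Hz.
C is below B, so f_C = 308.5 − 7.8333 = 300.6667 Hz.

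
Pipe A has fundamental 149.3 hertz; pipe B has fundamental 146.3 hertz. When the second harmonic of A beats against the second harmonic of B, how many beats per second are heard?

6.0 Hz

Second harmonic of the first: 2·149.3 = 298.6 Hz.
Second harmonic of the second: 2·146.3 = 292.6 Hz.
f_beat = |298.6 − 292.6| = 6.0 Hz.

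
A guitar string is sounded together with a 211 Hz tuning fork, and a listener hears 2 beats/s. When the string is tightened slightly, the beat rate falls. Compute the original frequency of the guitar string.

209 Hz

|f − 211| = 2, so the guitar string was at either 209 Hz or 213 Hz.
Increasing tension raises a string's frequency; the adjustment raises the guitar string's frequency.
The beat rate fell, so the adjustment moved the guitar string toward 211 Hz — it must have started below the reference.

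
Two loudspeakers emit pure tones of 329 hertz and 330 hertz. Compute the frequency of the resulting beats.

f_beat = |f₁ − f₂|.
|329 − 330| = 1 Hz.

1 Hz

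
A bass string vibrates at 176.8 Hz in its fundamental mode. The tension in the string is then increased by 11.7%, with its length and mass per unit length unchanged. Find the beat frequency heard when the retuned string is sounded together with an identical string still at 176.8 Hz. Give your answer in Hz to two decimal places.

For a string, f ∝ √T, so the new frequency is 176.8·√1.117 = 186.8568 Hz.
f_beat = |186.8568 − 176.8| = 10.06 Hz.

10.06 Hz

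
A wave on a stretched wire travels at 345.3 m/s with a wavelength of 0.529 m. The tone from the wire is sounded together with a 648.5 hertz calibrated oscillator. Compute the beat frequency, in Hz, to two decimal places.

4.24 Hz

Source frequency f = v/λ = 345.3/0.529 = 652.7410 Hz.
f_beat = |652.7410 − 648.5| = 4.24 Hz.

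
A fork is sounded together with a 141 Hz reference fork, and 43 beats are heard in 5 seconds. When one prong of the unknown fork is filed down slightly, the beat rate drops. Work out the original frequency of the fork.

Beat frequency = 43/5 = 8.6 Hz.
|f − 141| = 8.6, so the fork was at either 132.4 Hz or 149.6 Hz.
Filing a prong removes mass and raises the fork's frequency; the adjustment raises the fork's frequency.
The beat rate fell, so the adjustment moved the fork toward 141 Hz — it must have started below the reference.

132.4 Hz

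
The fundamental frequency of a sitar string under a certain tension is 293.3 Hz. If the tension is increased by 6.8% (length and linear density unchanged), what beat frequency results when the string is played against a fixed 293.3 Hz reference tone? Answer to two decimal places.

9.81 Hz

For a string, f ∝ √T, so the new frequency is 293.3·√1.068 = 303.1082 Hz.
f_beat = |303.1082 − 293.3| = 9.81 Hz.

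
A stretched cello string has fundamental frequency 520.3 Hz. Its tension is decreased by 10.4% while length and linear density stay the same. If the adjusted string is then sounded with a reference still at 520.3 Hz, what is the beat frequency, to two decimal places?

For a string, f ∝ √T, so the new frequency is 520.3·√0.896 = 492.5018 Hz.
f_beat = |492.5018 − 520.3| = 27.80 Hz.

27.80 Hz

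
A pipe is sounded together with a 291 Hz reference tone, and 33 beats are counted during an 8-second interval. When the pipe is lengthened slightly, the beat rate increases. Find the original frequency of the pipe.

Beat frequency = 33/8 = 4.125 Hz.
|f − 291| = 4.125, so the pipe was at either 286.875 Hz or 295.125 Hz.
A longer pipe has a lower fundamental; the adjustment lowers the pipe's frequency.
The beat rate rose, so the adjustment moved the pipe further from 291 Hz — it was already below the reference.

286.875 Hz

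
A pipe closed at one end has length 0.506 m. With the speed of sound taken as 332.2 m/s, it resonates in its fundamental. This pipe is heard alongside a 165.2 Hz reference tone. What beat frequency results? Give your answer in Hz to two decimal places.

Closed pipe (odd harmonics): f_n = n·v/(4L) = 1·332.2/(4·0.506) = 164.1304 Hz.
f_beat = |164.1304 − 165.2| = 1.07 Hz.

1.07 Hz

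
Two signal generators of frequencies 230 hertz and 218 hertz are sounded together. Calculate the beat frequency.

The beat frequency equals the magnitude of the frequency difference.
|230 − 218| = 12 Hz.

12 Hz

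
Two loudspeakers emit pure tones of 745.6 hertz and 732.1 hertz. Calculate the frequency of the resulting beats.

13.5 Hz

The beat frequency equals the magnitude of the frequency difference.
|745.6 − 732.1| = 13.5 Hz.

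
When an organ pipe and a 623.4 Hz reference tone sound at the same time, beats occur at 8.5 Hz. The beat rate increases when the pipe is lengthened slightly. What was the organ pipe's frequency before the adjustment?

|f − 623.4| = 8.5, so the organ pipe was at either 614.9 Hz or 631.9 Hz.
A longer pipe has a lower fundamental; the adjustment lowers the organ pipe's frequency.
The beat rate rose, so the adjustment moved the organ pipe further from 623.4 Hz — it was already below the reference.

614.9 Hz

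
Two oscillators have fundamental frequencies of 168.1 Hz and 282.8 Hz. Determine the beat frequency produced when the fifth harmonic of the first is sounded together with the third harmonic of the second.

7.9 Hz

Fifth harmonic of the first: 5·168.1 = 840.5 Hz.
Third harmonic of the second: 3·282.8 = 848.4 Hz.
f_beat = |840.5 − 848.4| = 7.9 Hz.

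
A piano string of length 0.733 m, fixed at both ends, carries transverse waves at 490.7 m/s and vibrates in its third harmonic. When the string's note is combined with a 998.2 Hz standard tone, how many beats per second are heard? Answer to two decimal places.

5.96 Hz

For a string fixed at both ends, f_n = n·v/(2L) = 3·490.7/(2·0.733) = 1004.1610 Hz.
f_beat = |1004.1610 − 998.2| = 5.96 Hz.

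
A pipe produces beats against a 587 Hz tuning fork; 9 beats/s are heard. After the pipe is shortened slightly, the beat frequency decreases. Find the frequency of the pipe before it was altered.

|f − 587| = 9, so the pipe was at either 578 Hz or 596 Hz.
A shorter pipe has a higher fundamental; the adjustment raises the pipe's frequency.
The beat rate fell, so the adjustment moved the pipe toward 587 Hz — it must have started below the reference.

578 Hz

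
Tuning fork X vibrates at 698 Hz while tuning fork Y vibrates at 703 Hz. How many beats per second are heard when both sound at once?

The beat frequency equals the magnitude of the frequency difference.
|698 − 703| = 5 Hz.

5 Hz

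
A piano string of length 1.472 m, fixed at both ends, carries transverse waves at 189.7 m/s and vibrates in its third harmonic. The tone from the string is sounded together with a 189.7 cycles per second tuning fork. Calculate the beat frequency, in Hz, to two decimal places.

3.61 Hz

For a string fixed at both ends, f_n = n·v/(2L) = 3·189.7/(2·1.472) = 193.3084 Hz.
f_beat = |193.3084 − 189.7| = 3.61 Hz.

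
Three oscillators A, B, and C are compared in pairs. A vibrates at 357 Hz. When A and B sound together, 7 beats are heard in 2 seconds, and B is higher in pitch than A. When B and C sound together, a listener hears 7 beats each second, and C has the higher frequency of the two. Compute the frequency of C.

367.5 Hz

A–B: Beat frequency = 7/2 = 3.5 Hz.
B is above A, so f_B = 357 + 3.5 = 360.5 Hz.
C is above B, so f_C = 360.5 + 7 = 367.5 Hz.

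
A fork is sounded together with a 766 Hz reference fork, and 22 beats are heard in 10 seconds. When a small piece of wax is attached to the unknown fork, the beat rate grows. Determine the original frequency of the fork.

Beat frequency = 22/10 = 2.2 Hz.
|f − 766| = 2.2, so the fork was at either 763.8 Hz or 768.2 Hz.
Loading a fork with wax lowers its frequency; the adjustment lowers the fork's frequency.
The beat rate rose, so the adjustment moved the fork further from 766 Hz — it was already below the reference.

763.8 Hz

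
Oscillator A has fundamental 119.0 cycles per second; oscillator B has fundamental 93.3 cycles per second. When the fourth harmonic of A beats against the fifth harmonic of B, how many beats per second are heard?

9.5 Hz

Fourth harmonic of the first: 4·119.0 = 476.0 Hz.
Fifth harmonic of the second: 5·93.3 = 466.5 Hz.
f_beat = |476.0 − 466.5| = 9.5 Hz.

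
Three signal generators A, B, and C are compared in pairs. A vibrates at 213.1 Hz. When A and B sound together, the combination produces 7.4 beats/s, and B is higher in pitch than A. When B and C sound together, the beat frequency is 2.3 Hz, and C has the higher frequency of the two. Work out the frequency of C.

B is above A, so f_B = 213.1 + 7.4 = 220.5 Hz.
C is above B, so f_C = 220.5 + 2.3 = 222.8 Hz.

222.8 Hz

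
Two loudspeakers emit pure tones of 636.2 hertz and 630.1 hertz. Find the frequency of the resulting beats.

f_beat = |f₁ − f₂|.
|636.2 − 630.1| = 6.1 Hz.

6.1 Hz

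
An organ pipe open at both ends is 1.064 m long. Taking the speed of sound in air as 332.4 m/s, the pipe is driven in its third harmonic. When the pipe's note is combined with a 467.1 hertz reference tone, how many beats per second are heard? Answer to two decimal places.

Open pipe: f_n = n·v/(2L) = 3·332.4/(2·1.064) = 468.6090 Hz.
f_beat = |468.6090 − 467.1| = 1.51 Hz.

1.51 Hz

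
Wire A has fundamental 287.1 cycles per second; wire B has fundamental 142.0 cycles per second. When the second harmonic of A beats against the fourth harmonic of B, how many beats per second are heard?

Second harmonic of the first: 2·287.1 = 574.2 Hz.
Fourth harmonic of the second: 4·142.0 = 568.0 Hz.
f_beat = |574.2 − 568.0| = 6.2 Hz.

6.2 Hz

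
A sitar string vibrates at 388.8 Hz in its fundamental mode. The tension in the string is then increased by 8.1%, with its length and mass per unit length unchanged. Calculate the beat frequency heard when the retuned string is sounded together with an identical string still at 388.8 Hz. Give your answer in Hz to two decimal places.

15.44 Hz

For a string, f ∝ √T, so the new frequency is 388.8·√1.081 = 404.2398 Hz.
f_beat = |404.2398 − 388.8| = 15.44 Hz.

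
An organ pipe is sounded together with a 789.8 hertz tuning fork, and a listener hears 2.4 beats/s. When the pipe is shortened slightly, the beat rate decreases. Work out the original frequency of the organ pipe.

|f − 789.8| = 2.4, so the organ pipe was at either 787.4 Hz or 792.2 Hz.
A shorter pipe has a higher fundamental; the adjustment raises the organ pipe's frequency.
The beat rate fell, so the adjustment moved the organ pipe toward 789.8 Hz — it must have started below the reference.

787.4 Hz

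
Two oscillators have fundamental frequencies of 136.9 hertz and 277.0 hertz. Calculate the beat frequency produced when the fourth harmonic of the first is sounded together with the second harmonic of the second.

6.4 Hz

Fourth harmonic of the first: 4·136.9 = 547.6 Hz.
Second harmonic of the second: 2·277.0 = 554.0 Hz.
f_beat = |547.6 − 554.0| = 6.4 Hz.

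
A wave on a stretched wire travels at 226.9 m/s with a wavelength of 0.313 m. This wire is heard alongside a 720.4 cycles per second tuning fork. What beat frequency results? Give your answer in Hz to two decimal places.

4.52 Hz

Source frequency f = v/λ = 226.9/0.313 = 724.9201 Hz.
f_beat = |724.9201 − 720.4| = 4.52 Hz.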